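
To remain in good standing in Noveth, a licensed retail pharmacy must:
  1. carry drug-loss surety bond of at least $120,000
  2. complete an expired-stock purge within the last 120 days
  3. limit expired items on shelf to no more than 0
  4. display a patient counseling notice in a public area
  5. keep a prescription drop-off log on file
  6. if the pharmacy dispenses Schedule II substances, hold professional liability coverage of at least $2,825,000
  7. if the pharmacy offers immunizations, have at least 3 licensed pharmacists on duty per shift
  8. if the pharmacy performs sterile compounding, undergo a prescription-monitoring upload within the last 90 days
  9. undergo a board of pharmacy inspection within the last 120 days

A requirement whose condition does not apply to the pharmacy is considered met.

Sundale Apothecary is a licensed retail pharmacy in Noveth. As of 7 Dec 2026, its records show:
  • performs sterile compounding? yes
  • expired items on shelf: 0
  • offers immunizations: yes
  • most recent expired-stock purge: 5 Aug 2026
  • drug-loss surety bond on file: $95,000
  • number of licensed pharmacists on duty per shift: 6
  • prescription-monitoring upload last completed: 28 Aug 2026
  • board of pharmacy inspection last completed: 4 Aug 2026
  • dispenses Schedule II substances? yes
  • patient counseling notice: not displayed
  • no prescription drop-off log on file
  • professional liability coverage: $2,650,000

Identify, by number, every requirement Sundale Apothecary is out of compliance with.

1. drug-loss surety bond $95,000 < $120,000 → not met
2. expired-stock purge 124 days ago vs limit 120 → not met
3. expired items on shelf 0 ≤ 0 → met
4. patient counseling notice absent → not met
5. prescription drop-off log absent → not met
6. condition 'dispenses Schedule II substances' holds; professional liability coverage $2,650,000 < $2,825,000 → not met
7. condition 'offers immunizations' holds; licensed pharmacists on duty per shift 6 ≥ 3 → met
8. condition 'performs sterile compounding' holds; prescription-monitoring upload 101 days ago vs limit 90 → not met
9. board of pharmacy inspection 125 days ago vs limit 120 → not met
Not met: 1, 2, 4, 5, 6, 8, 9

1, 2, 4, 5, 6, 8, 9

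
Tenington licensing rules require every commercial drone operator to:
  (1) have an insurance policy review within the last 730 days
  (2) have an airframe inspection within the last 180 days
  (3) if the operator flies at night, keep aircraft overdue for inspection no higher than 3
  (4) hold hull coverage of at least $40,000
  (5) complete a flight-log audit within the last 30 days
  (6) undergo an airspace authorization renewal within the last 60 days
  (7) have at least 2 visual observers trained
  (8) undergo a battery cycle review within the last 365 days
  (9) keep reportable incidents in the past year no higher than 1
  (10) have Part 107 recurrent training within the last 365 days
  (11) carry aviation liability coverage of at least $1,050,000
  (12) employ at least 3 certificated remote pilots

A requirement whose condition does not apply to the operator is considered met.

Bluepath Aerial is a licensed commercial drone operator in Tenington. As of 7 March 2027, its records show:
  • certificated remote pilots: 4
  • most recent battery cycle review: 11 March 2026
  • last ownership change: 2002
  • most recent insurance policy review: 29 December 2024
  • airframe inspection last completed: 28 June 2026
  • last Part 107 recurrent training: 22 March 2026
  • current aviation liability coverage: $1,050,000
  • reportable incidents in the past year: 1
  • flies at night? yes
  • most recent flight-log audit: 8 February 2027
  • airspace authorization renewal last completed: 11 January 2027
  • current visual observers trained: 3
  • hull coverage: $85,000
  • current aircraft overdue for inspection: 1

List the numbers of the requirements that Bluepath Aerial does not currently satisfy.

1, 2

1. insurance policy review 798 days ago vs limit 730 → not met
2. airframe inspection 252 days ago vs limit 180 → not met
3. condition 'flies at night' holds; aircraft overdue for inspection 1 ≤ 3 → met
4. hull coverage $85,000 ≥ $40,000 → met
5. flight-log audit 27 days ago vs limit 30 → met
6. airspace authorization renewal 55 days ago vs limit 60 → met
7. visual observers trained 3 ≥ 2 → met
8. battery cycle review 361 days ago vs limit 365 → met
9. reportable incidents in the past year 1 ≤ 1 → met
10. Part 107 recurrent training 350 days ago vs limit 365 → met
11. aviation liability coverage $1,050,000 ≥ $1,050,000 → met
12. certificated remote pilots 4 ≥ 3 → met
Not met: 1, 2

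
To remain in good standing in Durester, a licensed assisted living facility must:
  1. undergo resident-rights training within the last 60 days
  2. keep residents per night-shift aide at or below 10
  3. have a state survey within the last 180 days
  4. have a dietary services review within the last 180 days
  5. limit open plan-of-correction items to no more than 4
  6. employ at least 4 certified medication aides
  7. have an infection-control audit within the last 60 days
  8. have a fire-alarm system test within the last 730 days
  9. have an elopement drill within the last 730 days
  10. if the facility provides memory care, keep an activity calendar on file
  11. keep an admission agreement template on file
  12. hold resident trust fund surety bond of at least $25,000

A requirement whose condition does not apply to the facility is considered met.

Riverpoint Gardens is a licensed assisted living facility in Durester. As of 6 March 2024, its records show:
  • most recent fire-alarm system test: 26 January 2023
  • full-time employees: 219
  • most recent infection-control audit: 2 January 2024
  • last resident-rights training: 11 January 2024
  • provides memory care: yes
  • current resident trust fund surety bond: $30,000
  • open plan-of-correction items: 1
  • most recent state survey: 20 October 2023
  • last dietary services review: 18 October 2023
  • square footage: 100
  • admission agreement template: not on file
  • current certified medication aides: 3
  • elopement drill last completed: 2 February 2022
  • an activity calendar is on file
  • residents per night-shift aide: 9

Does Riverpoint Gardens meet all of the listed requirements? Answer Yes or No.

1. resident-rights training 55 days ago vs limit 60 → met
2. residents per night-shift aide 9 ≤ 10 → met
3. state survey 138 days ago vs limit 180 → met
4. dietary services review 140 days ago vs limit 180 → met
5. open plan-of-correction items 1 ≤ 4 → met
6. certified medication aides 3 < 4 → not met
7. infection-control audit 64 days ago vs limit 60 → not met
8. fire-alarm system test 405 days ago vs limit 730 → met
9. elopement drill 763 days ago vs limit 730 → not met
10. condition 'provides memory care' holds; activity calendar present → met
11. admission agreement template absent → not met
12. resident trust fund surety bond $30,000 ≥ $25,000 → met
Not met: 6, 7, 9, 11

No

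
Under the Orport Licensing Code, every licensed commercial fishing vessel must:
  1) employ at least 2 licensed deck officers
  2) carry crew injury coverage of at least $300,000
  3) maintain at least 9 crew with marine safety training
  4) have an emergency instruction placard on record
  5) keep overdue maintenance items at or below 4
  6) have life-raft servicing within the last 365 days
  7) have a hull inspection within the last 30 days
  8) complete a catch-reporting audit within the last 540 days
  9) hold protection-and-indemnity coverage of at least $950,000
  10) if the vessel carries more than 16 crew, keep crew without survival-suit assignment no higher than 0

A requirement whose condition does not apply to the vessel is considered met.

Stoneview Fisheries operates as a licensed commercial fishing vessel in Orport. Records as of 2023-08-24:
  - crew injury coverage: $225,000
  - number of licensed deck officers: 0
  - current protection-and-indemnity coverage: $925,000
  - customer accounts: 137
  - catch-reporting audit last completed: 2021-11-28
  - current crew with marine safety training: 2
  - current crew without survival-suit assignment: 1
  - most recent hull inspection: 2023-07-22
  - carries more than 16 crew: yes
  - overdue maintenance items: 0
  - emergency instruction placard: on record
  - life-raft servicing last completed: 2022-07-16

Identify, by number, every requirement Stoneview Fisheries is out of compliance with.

1, 2, 3, 6, 7, 8, 9, 10

1. licensed deck officers 0 < 2 → not met
2. crew injury coverage $225,000 < $300,000 → not met
3. crew with marine safety training 2 < 9 → not met
4. emergency instruction placard present → met
5. overdue maintenance items 0 ≤ 4 → met
6. life-raft servicing 404 days ago vs limit 365 → not met
7. hull inspection 33 days ago vs limit 30 → not met
8. catch-reporting audit 634 days ago vs limit 540 → not met
9. protection-and-indemnity coverage $925,000 < $950,000 → not met
10. condition 'carries more than 16 crew' holds; crew without survival-suit assignment 1 > 0 → not met
Not met: 1, 2, 3, 6, 7, 8, 9, 10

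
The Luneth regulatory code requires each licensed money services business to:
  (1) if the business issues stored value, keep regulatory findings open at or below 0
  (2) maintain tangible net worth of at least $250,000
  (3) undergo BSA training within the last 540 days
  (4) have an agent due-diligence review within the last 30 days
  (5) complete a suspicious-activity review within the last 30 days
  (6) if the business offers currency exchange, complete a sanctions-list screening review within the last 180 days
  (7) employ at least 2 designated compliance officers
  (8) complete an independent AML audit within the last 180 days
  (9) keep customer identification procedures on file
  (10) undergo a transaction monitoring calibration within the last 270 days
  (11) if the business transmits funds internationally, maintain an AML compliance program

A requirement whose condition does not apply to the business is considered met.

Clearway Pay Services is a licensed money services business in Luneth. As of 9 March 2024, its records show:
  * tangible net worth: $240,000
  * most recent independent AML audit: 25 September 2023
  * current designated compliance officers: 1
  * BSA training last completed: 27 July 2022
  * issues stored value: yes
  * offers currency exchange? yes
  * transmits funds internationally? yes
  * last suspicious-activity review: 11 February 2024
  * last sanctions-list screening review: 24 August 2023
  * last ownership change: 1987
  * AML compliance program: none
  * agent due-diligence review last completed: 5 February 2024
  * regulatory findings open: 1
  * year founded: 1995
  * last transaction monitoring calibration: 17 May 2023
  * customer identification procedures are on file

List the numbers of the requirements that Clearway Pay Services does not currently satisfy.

1. condition 'issues stored value' holds; regulatory findings open 1 > 0 → not met
2. tangible net worth $240,000 < $250,000 → not met
3. BSA training 591 days ago vs limit 540 → not met
4. agent due-diligence review 33 days ago vs limit 30 → not met
5. suspicious-activity review 27 days ago vs limit 30 → met
6. condition 'offers currency exchange' holds; sanctions-list screening review 198 days ago vs limit 180 → not met
7. designated compliance officers 1 < 2 → not met
8. independent AML audit 166 days ago vs limit 180 → met
9. customer identification procedures present → met
10. transaction monitoring calibration 297 days ago vs limit 270 → not met
11. condition 'transmits funds internationally' holds; AML compliance program absent → not met
Not met: 1, 2, 3, 4, 6, 7, 10, 11

1, 2, 3, 4, 6, 7, 10, 11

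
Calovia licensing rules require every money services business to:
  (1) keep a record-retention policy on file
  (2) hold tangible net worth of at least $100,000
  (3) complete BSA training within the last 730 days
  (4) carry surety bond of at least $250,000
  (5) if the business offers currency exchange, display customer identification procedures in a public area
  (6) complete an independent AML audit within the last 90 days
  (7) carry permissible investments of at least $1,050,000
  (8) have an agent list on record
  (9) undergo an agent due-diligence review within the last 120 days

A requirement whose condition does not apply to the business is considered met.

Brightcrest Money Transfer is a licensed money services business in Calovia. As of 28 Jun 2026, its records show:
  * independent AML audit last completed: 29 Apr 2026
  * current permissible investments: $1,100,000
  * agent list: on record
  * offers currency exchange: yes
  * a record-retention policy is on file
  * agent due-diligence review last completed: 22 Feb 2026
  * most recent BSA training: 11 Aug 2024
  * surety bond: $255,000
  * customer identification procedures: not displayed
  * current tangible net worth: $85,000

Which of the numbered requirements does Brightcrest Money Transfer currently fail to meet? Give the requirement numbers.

1. record-retention policy present → met
2. tangible net worth $85,000 < $100,000 → not met
3. BSA training 686 days ago vs limit 730 → met
4. surety bond $255,000 ≥ $250,000 → met
5. condition 'offers currency exchange' holds; customer identification procedures absent → not met
6. independent AML audit 60 days ago vs limit 90 → met
7. permissible investments $1,100,000 ≥ $1,050,000 → met
8. agent list present → met
9. agent due-diligence review 126 days ago vs limit 120 → not met
Not met: 2, 5, 9

2, 5, 9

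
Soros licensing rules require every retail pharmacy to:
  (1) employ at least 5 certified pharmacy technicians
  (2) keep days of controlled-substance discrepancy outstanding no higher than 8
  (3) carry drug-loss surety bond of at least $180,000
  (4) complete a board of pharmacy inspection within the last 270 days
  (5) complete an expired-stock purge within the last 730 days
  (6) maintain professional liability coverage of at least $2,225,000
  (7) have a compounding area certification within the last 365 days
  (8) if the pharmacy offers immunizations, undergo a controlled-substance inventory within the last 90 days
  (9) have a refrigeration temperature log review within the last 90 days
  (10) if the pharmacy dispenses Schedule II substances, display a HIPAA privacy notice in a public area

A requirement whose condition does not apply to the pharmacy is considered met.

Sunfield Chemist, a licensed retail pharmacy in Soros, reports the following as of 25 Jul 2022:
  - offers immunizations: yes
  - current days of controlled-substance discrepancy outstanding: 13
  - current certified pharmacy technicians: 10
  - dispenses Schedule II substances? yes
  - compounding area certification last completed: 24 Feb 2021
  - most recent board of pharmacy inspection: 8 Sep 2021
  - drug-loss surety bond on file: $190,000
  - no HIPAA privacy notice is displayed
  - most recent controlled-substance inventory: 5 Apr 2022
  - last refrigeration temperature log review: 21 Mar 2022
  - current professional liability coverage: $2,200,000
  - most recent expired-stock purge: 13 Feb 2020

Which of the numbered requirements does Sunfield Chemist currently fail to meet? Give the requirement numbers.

1. certified pharmacy technicians 10 ≥ 5 → met
2. days of controlled-substance discrepancy outstanding 13 > 8 → not met
3. drug-loss surety bond $190,000 ≥ $180,000 → met
4. board of pharmacy inspection 320 days ago vs limit 270 → not met
5. expired-stock purge 893 days ago vs limit 730 → not met
6. professional liability coverage $2,200,000 < $2,225,000 → not met
7. compounding area certification 516 days ago vs limit 365 → not met
8. condition 'offers immunizations' holds; controlled-substance inventory 111 days ago vs limit 90 → not met
9. refrigeration temperature log review 126 days ago vs limit 90 → not met
10. condition 'dispenses Schedule II substances' holds; HIPAA privacy notice absent → not met
Not met: 2, 4, 5, 6, 7, 8, 9, 10

2, 4, 5, 6, 7, 8, 9, 10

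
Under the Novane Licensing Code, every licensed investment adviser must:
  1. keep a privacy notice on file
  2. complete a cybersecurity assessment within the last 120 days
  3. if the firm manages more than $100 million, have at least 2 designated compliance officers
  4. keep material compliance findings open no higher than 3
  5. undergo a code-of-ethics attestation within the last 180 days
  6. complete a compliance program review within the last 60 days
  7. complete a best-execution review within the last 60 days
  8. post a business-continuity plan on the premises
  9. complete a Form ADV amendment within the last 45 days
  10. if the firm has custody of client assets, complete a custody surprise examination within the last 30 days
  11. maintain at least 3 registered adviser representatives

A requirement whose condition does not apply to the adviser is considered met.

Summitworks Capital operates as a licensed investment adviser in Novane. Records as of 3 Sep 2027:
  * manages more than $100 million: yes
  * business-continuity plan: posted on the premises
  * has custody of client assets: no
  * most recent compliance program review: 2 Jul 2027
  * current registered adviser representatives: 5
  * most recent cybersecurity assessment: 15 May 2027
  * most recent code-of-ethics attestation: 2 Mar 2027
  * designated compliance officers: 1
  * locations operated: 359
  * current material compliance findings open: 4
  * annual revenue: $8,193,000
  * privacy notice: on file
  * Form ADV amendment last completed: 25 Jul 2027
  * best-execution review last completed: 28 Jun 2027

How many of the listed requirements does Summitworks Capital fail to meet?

5

1. privacy notice present → met
2. cybersecurity assessment 111 days ago vs limit 120 → met
3. condition 'manages more than $100 million' holds; designated compliance officers 1 < 2 → not met
4. material compliance findings open 4 > 3 → not met
5. code-of-ethics attestation 185 days ago vs limit 180 → not met
6. compliance program review 63 days ago vs limit 60 → not met
7. best-execution review 67 days ago vs limit 60 → not met
8. business-continuity plan present → met
9. Form ADV amendment 40 days ago vs limit 45 → met
10. condition 'has custody of client assets' does not hold → requirement n/a → met
11. registered adviser representatives 5 ≥ 3 → met
Not met: 5 of 11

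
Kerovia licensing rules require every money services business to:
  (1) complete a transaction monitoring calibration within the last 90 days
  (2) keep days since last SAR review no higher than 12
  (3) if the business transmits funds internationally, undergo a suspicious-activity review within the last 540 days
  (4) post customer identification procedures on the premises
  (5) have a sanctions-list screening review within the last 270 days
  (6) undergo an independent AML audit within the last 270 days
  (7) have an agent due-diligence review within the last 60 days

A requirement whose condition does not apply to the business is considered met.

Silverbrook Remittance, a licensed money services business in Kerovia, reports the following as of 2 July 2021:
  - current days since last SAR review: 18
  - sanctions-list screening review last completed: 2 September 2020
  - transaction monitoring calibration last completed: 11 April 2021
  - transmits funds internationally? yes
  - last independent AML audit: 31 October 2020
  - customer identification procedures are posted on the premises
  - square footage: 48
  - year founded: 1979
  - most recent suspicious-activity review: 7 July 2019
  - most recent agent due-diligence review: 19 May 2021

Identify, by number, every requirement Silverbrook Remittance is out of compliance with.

2, 3, 5

1. transaction monitoring calibration 82 days ago vs limit 90 → met
2. days since last SAR review 18 > 12 → not met
3. condition 'transmits funds internationally' holds; suspicious-activity review 726 days ago vs limit 540 → not met
4. customer identification procedures present → met
5. sanctions-list screening review 303 days ago vs limit 270 → not met
6. independent AML audit 244 days ago vs limit 270 → met
7. agent due-diligence review 44 days ago vs limit 60 → met
Not met: 2, 3, 5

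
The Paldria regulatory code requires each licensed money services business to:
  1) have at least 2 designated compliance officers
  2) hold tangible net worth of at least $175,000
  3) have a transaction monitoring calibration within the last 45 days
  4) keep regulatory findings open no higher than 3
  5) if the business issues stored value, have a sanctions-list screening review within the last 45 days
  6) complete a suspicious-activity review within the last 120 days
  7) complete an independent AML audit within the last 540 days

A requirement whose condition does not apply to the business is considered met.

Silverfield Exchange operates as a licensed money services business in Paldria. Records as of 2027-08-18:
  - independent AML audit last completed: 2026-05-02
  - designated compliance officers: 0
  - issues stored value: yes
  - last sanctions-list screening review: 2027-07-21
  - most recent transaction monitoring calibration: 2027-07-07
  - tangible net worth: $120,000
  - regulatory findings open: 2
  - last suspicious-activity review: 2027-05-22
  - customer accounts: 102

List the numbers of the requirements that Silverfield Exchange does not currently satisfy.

1, 2

1. designated compliance officers 0 < 2 → not met
2. tangible net worth $120,000 < $175,000 → not met
3. transaction monitoring calibration 42 days ago vs limit 45 → met
4. regulatory findings open 2 ≤ 3 → met
5. condition 'issues stored value' holds; sanctions-list screening review 28 days ago vs limit 45 → met
6. suspicious-activity review 88 days ago vs limit 120 → met
7. independent AML audit 473 days ago vs limit 540 → met
Not met: 1, 2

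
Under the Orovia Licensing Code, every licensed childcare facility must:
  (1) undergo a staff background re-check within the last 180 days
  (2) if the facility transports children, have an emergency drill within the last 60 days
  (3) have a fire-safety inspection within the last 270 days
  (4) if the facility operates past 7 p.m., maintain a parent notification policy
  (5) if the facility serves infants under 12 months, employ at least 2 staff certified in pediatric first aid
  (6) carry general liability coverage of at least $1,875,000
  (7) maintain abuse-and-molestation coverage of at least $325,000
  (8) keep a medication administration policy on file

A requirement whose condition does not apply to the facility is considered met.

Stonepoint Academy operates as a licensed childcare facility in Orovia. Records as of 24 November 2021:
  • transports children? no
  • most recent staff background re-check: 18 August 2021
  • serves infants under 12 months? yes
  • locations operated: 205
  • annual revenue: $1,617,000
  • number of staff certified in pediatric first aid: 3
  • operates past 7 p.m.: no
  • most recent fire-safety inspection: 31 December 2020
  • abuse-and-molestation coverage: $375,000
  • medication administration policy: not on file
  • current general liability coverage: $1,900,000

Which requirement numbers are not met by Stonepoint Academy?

1. staff background re-check 98 days ago vs limit 180 → met
2. condition 'transports children' does not hold → requirement n/a → met
3. fire-safety inspection 328 days ago vs limit 270 → not met
4. condition 'operates past 7 p.m.' does not hold → requirement n/a → met
5. condition 'serves infants under 12 months' holds; staff certified in pediatric first aid 3 ≥ 2 → met
6. general liability coverage $1,900,000 ≥ $1,875,000 → met
7. abuse-and-molestation coverage $375,000 ≥ $325,000 → met
8. medication administration policy absent → not met
Not met: 3, 8

3, 8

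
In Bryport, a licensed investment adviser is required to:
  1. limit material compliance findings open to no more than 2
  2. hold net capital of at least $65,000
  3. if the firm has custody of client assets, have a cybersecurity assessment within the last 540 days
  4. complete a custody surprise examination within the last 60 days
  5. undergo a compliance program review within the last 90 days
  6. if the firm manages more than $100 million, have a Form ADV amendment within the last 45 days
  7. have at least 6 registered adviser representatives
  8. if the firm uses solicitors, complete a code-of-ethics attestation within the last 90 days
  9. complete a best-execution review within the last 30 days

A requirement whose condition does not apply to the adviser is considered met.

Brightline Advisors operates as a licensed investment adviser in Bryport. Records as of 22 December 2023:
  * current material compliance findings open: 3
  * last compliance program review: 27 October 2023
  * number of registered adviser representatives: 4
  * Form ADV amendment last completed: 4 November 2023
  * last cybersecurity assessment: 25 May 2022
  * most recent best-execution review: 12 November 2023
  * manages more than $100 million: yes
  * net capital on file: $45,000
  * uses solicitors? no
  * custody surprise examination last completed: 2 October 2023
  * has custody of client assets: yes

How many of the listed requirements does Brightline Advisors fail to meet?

7

1. material compliance findings open 3 > 2 → not met
2. net capital $45,000 < $65,000 → not met
3. condition 'has custody of client assets' holds; cybersecurity assessment 576 days ago vs limit 540 → not met
4. custody surprise examination 81 days ago vs limit 60 → not met
5. compliance program review 56 days ago vs limit 90 → met
6. condition 'manages more than $100 million' holds; Form ADV amendment 48 days ago vs limit 45 → not met
7. registered adviser representatives 4 < 6 → not met
8. condition 'uses solicitors' does not hold → requirement n/a → met
9. best-execution review 40 days ago vs limit 30 → not met
Not met: 7 of 9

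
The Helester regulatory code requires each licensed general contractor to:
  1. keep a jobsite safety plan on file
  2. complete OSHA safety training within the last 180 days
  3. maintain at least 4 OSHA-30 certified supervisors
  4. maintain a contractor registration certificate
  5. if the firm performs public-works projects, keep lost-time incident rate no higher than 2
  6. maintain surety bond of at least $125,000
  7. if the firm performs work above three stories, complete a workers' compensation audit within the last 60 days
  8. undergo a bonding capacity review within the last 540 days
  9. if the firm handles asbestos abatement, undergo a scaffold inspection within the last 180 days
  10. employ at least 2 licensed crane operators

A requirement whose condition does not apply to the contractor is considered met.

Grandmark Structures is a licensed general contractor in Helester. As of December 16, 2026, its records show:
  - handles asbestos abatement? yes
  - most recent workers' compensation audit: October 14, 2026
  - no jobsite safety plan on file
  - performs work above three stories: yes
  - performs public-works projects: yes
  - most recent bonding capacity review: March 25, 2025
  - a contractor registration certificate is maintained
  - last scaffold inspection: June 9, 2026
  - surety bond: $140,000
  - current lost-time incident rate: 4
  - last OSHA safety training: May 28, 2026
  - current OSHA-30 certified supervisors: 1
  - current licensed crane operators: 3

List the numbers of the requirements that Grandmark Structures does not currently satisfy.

1, 2, 3, 5, 7, 8, 9

1. jobsite safety plan absent → not met
2. OSHA safety training 202 days ago vs limit 180 → not met
3. OSHA-30 certified supervisors 1 < 4 → not met
4. contractor registration certificate present → met
5. condition 'performs public-works projects' holds; lost-time incident rate 4 > 2 → not met
6. surety bond $140,000 ≥ $125,000 → met
7. condition 'performs work above three stories' holds; workers' compensation audit 63 days ago vs limit 60 → not met
8. bonding capacity review 631 days ago vs limit 540 → not met
9. condition 'handles asbestos abatement' holds; scaffold inspection 190 days ago vs limit 180 → not met
10. licensed crane operators 3 ≥ 2 → met
Not met: 1, 2, 3, 5, 7, 8, 9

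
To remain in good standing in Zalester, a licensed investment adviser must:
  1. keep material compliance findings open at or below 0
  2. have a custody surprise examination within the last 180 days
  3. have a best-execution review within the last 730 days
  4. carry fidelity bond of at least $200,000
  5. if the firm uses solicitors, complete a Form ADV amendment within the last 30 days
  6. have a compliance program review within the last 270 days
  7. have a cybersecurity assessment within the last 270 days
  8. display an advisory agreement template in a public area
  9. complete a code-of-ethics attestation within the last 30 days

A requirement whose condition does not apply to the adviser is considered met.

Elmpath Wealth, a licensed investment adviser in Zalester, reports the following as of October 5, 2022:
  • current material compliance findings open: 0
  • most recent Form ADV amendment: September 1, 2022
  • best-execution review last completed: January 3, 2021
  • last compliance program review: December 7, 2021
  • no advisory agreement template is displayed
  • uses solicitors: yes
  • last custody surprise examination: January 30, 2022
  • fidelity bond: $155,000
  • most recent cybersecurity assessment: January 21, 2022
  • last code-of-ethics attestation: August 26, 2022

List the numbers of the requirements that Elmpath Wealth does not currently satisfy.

1. material compliance findings open 0 ≤ 0 → met
2. custody surprise examination 248 days ago vs limit 180 → not met
3. best-execution review 640 days ago vs limit 730 → met
4. fidelity bond $155,000 < $200,000 → not met
5. condition 'uses solicitors' holds; Form ADV amendment 34 days ago vs limit 30 → not met
6. compliance program review 302 days ago vs limit 270 → not met
7. cybersecurity assessment 257 days ago vs limit 270 → met
8. advisory agreement template absent → not met
9. code-of-ethics attestation 40 days ago vs limit 30 → not met
Not met: 2, 4, 5, 6, 8, 9

2, 4, 5, 6, 8, 9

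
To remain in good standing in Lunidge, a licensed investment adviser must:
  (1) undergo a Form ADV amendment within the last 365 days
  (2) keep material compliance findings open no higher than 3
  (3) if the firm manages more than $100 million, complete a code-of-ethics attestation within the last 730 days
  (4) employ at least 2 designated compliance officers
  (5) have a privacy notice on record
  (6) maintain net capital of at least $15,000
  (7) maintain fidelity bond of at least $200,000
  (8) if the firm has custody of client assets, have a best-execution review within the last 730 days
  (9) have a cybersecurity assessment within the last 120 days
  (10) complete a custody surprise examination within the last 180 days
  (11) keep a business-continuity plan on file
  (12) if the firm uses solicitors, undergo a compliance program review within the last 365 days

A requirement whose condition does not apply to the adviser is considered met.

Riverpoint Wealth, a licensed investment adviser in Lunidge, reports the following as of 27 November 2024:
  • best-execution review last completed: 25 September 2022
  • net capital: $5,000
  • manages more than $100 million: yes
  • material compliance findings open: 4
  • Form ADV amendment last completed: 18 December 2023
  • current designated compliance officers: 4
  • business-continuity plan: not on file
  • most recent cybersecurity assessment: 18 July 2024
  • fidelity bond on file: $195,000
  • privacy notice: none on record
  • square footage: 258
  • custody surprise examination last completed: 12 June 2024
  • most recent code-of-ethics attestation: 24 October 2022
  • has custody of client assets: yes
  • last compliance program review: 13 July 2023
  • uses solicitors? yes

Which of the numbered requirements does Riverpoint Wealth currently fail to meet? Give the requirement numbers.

2, 3, 5, 6, 7, 8, 9, 11, 12

1. Form ADV amendment 345 days ago vs limit 365 → met
2. material compliance findings open 4 > 3 → not met
3. condition 'manages more than $100 million' holds; code-of-ethics attestation 765 days ago vs limit 730 → not met
4. designated compliance officers 4 ≥ 2 → met
5. privacy notice absent → not met
6. net capital $5,000 < $15,000 → not met
7. fidelity bond $195,000 < $200,000 → not met
8. condition 'has custody of client assets' holds; best-execution review 794 days ago vs limit 730 → not met
9. cybersecurity assessment 132 days ago vs limit 120 → not met
10. custody surprise examination 168 days ago vs limit 180 → met
11. business-continuity plan absent → not met
12. condition 'uses solicitors' holds; compliance program review 503 days ago vs limit 365 → not met
Not met: 2, 3, 5, 6, 7, 8, 9, 11, 12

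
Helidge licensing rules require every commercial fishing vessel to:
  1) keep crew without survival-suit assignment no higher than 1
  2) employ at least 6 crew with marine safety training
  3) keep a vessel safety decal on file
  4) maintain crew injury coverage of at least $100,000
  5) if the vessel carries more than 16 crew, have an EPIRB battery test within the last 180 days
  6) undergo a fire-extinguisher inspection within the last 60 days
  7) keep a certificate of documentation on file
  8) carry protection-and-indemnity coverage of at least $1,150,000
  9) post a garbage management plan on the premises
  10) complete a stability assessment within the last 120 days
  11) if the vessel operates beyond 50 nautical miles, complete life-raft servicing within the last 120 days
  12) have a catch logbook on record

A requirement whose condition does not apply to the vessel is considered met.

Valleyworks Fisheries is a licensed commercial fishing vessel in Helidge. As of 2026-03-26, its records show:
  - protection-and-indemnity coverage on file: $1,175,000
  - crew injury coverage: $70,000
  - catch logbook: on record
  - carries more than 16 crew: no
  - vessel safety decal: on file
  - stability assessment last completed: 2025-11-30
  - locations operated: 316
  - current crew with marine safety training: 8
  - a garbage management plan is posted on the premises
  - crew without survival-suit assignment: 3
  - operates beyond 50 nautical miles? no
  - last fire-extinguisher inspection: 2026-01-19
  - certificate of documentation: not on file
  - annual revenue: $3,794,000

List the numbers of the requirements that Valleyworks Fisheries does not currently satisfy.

1, 4, 6, 7

1. crew without survival-suit assignment 3 > 1 → not met
2. crew with marine safety training 8 ≥ 6 → met
3. vessel safety decal present → met
4. crew injury coverage $70,000 < $100,000 → not met
5. condition 'carries more than 16 crew' does not hold → requirement n/a → met
6. fire-extinguisher inspection 66 days ago vs limit 60 → not met
7. certificate of documentation absent → not met
8. protection-and-indemnity coverage $1,175,000 ≥ $1,150,000 → met
9. garbage management plan present → met
10. stability assessment 116 days ago vs limit 120 → met
11. condition 'operates beyond 50 nautical miles' does not hold → requirement n/a → met
12. catch logbook present → met
Not met: 1, 4, 6, 7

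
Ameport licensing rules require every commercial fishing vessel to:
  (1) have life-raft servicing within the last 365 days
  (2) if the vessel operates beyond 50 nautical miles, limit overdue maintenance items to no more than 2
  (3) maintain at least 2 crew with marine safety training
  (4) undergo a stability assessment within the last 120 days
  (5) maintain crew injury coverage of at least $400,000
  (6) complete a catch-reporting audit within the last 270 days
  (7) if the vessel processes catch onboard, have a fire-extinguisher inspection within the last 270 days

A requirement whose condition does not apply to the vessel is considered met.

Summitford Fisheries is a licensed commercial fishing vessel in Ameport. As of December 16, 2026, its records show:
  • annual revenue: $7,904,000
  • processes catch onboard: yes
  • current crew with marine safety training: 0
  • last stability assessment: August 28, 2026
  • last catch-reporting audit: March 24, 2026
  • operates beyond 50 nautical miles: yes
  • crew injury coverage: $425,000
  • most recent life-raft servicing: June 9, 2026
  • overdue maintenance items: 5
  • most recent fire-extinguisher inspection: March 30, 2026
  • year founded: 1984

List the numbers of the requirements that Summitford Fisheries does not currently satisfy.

1. life-raft servicing 190 days ago vs limit 365 → met
2. condition 'operates beyond 50 nautical miles' holds; overdue maintenance items 5 > 2 → not met
3. crew with marine safety training 0 < 2 → not met
4. stability assessment 110 days ago vs limit 120 → met
5. crew injury coverage $425,000 ≥ $400,000 → met
6. catch-reporting audit 267 days ago vs limit 270 → met
7. condition 'processes catch onboard' holds; fire-extinguisher inspection 261 days ago vs limit 270 → met
Not met: 2, 3

2, 3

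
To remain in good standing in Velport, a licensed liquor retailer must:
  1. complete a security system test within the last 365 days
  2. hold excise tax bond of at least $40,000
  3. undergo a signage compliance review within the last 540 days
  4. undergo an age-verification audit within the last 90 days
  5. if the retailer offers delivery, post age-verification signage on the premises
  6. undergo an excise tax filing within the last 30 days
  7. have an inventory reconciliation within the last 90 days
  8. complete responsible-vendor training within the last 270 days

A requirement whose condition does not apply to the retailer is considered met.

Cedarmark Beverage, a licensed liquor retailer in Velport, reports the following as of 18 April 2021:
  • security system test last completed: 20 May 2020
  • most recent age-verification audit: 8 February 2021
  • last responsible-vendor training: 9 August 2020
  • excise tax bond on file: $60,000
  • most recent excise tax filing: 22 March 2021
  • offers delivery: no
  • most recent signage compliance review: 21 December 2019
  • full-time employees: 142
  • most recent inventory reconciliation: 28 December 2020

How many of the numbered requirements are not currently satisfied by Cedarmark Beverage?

1

1. security system test 333 days ago vs limit 365 → met
2. excise tax bond $60,000 ≥ $40,000 → met
3. signage compliance review 484 days ago vs limit 540 → met
4. age-verification audit 69 days ago vs limit 90 → met
5. condition 'offers delivery' does not hold → requirement n/a → met
6. excise tax filing 27 days ago vs limit 30 → met
7. inventory reconciliation 111 days ago vs limit 90 → not met
8. responsible-vendor training 252 days ago vs limit 270 → met
Not met: 1 of 8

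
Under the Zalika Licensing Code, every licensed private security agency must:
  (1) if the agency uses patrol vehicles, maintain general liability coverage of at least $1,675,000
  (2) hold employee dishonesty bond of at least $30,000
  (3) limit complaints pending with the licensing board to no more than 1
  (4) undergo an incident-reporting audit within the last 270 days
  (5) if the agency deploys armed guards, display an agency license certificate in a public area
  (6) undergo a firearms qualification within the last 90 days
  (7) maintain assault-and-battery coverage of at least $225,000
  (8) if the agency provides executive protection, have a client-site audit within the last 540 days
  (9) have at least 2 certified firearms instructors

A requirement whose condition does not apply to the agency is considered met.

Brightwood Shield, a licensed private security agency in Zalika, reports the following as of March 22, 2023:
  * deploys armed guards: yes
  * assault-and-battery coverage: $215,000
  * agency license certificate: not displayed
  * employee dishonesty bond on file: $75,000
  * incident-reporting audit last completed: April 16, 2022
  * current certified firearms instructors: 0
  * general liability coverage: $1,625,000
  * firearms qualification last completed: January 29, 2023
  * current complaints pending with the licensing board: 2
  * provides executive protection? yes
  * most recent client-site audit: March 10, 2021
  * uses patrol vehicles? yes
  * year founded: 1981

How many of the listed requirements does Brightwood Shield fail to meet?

1. condition 'uses patrol vehicles' holds; general liability coverage $1,625,000 < $1,675,000 → not met
2. employee dishonesty bond $75,000 ≥ $30,000 → met
3. complaints pending with the licensing board 2 > 1 → not met
4. incident-reporting audit 340 days ago vs limit 270 → not met
5. condition 'deploys armed guards' holds; agency license certificate absent → not met
6. firearms qualification 52 days ago vs limit 90 → met
7. assault-and-battery coverage $215,000 < $225,000 → not met
8. condition 'provides executive protection' holds; client-site audit 742 days ago vs limit 540 → not met
9. certified firearms instructors 0 < 2 → not met
Not met: 7 of 9

7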